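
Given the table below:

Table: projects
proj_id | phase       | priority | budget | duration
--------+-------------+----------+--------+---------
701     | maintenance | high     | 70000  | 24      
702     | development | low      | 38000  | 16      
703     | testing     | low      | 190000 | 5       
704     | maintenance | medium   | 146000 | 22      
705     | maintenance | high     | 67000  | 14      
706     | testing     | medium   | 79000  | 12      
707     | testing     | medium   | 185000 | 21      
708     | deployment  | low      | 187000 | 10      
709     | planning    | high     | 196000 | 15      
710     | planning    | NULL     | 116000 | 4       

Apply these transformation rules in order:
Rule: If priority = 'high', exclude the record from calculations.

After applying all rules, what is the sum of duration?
90

Step 1: Identify records where priority = 'high'
Step 2: The excluded records sum to 53
Step 3: Original total duration = 143
Step 4: Remaining total = 143 - 53 = 90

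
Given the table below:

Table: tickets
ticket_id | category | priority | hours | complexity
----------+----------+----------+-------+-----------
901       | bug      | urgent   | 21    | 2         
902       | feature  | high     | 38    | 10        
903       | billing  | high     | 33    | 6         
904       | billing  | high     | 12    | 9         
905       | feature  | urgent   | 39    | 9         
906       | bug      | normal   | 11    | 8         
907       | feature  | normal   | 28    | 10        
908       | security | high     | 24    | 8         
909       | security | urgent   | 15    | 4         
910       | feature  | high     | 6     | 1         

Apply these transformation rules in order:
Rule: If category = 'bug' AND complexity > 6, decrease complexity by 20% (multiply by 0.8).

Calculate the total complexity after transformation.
65.4

Step 1: Find records where category = 'bug' AND complexity > 6
Step 2: 1 records match, summing to 8
Step 3: After multiplier: 8 × 0.8 = 6.4
Step 4: Unaffected records sum: 59
Step 5: Final sum = 6.4 + 59 = 65.4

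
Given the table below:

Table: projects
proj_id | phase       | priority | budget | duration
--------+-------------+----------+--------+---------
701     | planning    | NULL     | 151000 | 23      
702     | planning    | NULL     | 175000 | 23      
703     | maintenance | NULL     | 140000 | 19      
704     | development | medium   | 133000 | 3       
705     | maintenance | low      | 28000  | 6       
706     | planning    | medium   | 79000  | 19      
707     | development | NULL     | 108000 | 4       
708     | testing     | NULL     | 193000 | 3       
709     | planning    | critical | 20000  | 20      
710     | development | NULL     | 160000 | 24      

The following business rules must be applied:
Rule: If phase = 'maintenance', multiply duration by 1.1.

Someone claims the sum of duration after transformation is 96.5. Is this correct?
No, the correct result is 146.5.

Step 1: Calculate the correct sum after transformation
Step 2: Apply multiplier 1.1 to records where phase = 'maintenance'
Step 3: Correct result = 146.5
Step 4: Claimed result = 96.5
Step 5: 146.5 ≠ 96.5
Conclusion: The claimed result is incorrect. The correct answer is 146.5.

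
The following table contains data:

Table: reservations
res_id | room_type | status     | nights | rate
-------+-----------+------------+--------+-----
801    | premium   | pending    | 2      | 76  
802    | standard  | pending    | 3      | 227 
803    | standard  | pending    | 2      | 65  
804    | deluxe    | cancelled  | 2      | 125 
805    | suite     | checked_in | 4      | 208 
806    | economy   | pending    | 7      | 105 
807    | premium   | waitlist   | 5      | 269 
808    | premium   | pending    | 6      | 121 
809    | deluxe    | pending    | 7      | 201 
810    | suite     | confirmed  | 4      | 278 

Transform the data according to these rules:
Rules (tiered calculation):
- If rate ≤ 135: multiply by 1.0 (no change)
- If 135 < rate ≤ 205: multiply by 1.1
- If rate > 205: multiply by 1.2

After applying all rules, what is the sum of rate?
1891.5

Step 1: Tier 1 (rate ≤ 135): 5 records, sum = 492 × 1.0 = 492.0
Step 2: Tier 2 (135 < rate ≤ 205): 1 records, sum = 201 × 1.1 = 221.1
Step 3: Tier 3 (rate > 205): 4 records, sum = 982 × 1.2 = 1178.4
Step 4: Final sum = 492.0 + 221.1 + 1178.4 = 1891.5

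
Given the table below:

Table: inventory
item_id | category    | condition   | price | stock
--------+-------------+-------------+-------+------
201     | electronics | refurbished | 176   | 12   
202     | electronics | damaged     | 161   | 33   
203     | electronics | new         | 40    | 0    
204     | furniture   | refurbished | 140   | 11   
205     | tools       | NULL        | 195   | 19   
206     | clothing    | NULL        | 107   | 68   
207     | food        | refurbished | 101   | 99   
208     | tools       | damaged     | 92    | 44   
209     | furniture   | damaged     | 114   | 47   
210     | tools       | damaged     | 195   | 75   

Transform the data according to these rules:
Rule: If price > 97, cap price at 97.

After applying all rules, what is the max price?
97

Step 1: Original maximum price = 195
Step 2: Apply cap at 97
Step 3: 8 records had price > 97 and were capped
Step 4: Maximum after transformation = 97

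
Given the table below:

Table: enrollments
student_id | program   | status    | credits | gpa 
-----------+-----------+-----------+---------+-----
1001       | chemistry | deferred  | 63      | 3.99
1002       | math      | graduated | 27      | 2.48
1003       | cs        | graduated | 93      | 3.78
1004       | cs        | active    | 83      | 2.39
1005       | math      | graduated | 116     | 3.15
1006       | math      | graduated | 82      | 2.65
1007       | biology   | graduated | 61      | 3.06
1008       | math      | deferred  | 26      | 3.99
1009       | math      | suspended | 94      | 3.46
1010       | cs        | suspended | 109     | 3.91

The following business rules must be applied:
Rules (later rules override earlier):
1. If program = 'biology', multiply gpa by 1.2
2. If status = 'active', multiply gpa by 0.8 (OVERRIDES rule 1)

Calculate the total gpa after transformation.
32.99

Step 1: Rule 2 takes priority for records with status = 'active'
  - 1 records: 2.39 × 0.8 = 1.91
Step 2: Rule 1 applies to remaining records with program = 'biology'
  - 1 records: 3.06 × 1.2 = 3.67
Step 3: Other records unchanged: 27.41
Step 4: Final sum = 1.91 + 3.67 + 27.41 = 32.99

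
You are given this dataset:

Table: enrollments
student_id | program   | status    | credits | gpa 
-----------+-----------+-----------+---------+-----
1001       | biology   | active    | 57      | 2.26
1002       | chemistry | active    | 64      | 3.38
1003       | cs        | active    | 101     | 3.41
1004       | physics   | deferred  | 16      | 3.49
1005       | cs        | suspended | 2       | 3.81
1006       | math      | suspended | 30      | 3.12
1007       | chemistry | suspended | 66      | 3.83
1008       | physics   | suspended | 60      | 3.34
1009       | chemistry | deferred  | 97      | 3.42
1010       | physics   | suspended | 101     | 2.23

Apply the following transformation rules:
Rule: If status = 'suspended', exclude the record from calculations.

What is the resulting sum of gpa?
15.96

Step 1: Identify records where status = 'suspended'
Step 2: The excluded records sum to 16.33
Step 3: Original total gpa = 32.29
Step 4: Remaining total = 32.29 - 16.33 = 15.96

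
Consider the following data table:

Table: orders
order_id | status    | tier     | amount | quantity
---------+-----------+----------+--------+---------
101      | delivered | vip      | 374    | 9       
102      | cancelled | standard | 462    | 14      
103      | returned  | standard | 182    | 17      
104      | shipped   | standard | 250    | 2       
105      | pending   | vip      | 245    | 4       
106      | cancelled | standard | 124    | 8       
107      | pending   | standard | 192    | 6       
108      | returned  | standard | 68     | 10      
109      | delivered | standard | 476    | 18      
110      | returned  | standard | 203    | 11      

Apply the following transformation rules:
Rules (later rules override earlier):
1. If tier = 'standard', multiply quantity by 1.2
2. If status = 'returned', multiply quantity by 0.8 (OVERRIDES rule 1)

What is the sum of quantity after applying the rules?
101.0

Step 1: Rule 2 takes priority for records with status = 'returned'
  - 3 records: 38 × 0.8 = 30.4
Step 2: Rule 1 applies to remaining records with tier = 'standard'
  - 5 records: 48 × 1.2 = 57.6
Step 3: Other records unchanged: 13
Step 4: Final sum = 30.4 + 57.6 + 13 = 101.0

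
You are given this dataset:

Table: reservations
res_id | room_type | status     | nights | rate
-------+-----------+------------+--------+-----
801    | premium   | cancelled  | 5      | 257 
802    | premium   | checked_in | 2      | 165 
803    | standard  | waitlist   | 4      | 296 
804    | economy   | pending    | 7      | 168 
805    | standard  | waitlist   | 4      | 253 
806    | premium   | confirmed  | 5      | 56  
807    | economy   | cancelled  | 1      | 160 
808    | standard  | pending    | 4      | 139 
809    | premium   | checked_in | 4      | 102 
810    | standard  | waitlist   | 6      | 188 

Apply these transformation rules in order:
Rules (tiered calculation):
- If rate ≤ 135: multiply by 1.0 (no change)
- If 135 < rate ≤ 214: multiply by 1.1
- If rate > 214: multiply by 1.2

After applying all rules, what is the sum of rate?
2027.2

Step 1: Tier 1 (rate ≤ 135): 2 records, sum = 158 × 1.0 = 158.0
Step 2: Tier 2 (135 < rate ≤ 214): 5 records, sum = 820 × 1.1 = 902.0
Step 3: Tier 3 (rate > 214): 3 records, sum = 806 × 1.2 = 967.2
Step 4: Final sum = 158.0 + 902.0 + 967.2 = 2027.2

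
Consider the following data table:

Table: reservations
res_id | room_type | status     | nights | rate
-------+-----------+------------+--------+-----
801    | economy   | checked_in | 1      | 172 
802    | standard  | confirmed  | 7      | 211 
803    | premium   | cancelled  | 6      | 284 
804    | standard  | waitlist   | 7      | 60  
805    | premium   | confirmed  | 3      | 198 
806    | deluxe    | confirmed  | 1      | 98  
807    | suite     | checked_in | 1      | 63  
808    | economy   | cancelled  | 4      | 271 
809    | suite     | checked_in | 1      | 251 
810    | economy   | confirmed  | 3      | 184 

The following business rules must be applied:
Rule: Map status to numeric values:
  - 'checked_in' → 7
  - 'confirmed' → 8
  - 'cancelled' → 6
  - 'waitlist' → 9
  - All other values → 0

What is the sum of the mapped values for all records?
74

Step 1: Apply mapping to each record
Step 2: Count by status:
  'checked_in': 3 records × 7 = 21
  'confirmed': 4 records × 8 = 32
  'cancelled': 2 records × 6 = 12
  'waitlist': 1 records × 9 = 9
Step 3: Sum all mapped values = 74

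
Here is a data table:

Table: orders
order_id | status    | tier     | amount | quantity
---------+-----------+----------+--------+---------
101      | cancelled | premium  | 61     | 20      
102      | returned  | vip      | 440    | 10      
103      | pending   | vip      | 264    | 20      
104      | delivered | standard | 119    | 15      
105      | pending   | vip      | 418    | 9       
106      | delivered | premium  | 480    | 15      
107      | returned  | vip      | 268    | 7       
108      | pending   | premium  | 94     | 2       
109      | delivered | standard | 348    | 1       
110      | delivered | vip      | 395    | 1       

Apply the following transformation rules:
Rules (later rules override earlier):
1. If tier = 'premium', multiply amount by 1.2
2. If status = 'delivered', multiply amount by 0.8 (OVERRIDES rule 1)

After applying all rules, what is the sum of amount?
2649.6

Step 1: Rule 2 takes priority for records with status = 'delivered'
  - 4 records: 1342 × 0.8 = 1073.6
Step 2: Rule 1 applies to remaining records with tier = 'premium'
  - 2 records: 155 × 1.2 = 186.0
Step 3: Other records unchanged: 1390
Step 4: Final sum = 1073.6 + 186.0 + 1390 = 2649.6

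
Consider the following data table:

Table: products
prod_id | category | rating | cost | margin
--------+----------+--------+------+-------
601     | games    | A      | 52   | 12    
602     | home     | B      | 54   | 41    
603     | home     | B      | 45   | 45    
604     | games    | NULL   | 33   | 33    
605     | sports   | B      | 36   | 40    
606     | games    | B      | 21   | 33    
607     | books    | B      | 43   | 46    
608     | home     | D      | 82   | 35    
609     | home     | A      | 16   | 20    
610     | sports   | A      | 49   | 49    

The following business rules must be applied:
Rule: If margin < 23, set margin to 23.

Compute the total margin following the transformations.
368

Step 1: 2 records have margin < 23
Step 2: These records originally summed to 32
Step 3: After setting to minimum: 2 × 23 = 46
Step 4: Unaffected records sum: 322
Step 5: Final sum = 46 + 322 = 368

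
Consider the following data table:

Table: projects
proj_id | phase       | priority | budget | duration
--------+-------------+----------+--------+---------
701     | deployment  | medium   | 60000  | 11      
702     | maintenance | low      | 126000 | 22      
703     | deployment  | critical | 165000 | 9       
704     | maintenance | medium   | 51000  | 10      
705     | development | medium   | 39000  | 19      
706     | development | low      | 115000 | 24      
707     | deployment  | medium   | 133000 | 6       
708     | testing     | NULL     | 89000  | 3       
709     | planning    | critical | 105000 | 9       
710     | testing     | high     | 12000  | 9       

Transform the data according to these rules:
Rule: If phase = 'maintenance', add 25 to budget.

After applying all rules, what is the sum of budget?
895050

Step 1: Count records where phase = 'maintenance': 2
Step 2: Total bonus added: 2 × 25 = 50
Step 3: Original sum of budget: 895000
Step 4: Final sum = 895000 + 50 = 895050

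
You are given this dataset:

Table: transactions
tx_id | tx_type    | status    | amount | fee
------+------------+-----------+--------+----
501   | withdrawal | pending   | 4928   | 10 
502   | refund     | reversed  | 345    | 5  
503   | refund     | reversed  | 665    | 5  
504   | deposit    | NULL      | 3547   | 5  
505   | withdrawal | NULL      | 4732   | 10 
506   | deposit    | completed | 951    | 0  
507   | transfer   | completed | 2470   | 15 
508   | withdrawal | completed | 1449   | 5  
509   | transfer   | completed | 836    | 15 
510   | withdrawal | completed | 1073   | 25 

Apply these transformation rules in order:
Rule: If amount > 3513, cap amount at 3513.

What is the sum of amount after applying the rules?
18328

Step 1: 3 records have amount > 3513
Step 2: These records originally summed to 13207
Step 3: After capping: 3 × 3513 = 10539
Step 4: Unaffected records sum: 7789
Step 5: Final sum = 10539 + 7789 = 18328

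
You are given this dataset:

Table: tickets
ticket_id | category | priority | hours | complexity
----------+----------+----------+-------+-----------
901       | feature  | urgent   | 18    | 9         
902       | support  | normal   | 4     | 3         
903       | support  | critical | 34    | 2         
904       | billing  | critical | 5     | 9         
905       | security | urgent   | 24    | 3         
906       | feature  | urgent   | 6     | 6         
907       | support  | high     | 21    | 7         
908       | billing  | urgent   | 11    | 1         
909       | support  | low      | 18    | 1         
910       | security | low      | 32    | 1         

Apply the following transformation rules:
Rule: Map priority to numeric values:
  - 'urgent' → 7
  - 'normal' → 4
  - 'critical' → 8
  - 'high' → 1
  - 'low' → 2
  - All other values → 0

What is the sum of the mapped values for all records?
53

Step 1: Apply mapping to each record
Step 2: Count by status:
  'urgent': 4 records × 7 = 28
  'normal': 1 records × 4 = 4
  'critical': 2 records × 8 = 16
  'high': 1 records × 1 = 1
  'low': 2 records × 2 = 4
Step 3: Sum all mapped values = 53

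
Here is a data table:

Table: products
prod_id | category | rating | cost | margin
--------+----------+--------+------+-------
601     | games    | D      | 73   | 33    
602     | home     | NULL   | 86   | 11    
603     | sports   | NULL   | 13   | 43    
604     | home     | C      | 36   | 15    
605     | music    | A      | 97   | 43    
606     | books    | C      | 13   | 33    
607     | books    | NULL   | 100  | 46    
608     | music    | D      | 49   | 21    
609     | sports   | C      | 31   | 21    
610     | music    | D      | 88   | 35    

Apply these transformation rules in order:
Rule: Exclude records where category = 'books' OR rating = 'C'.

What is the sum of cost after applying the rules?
406

Step 1: Find records where category = 'books' OR rating = 'C'
Step 2: 4 records match, summing to 180
Step 3: Original sum: 586
Step 4: Remaining sum = 586 - 180 = 406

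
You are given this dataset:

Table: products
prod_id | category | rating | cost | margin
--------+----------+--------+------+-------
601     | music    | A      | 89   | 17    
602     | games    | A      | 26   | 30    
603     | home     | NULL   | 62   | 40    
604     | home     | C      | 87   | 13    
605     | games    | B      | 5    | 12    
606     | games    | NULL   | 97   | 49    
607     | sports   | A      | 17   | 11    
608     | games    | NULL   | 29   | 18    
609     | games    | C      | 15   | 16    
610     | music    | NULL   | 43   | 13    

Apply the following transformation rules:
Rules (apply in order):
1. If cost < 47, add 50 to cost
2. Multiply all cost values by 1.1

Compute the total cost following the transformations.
847.0

Step 1: Apply Rule 1 - Add 50 to records with cost < 47
  - 6 records affected: 135 + (6 × 50) = 435
  - Unaffected records: 335
  - Sum after Rule 1: 770
Step 2: Apply Rule 2 - Multiply all by 1.1
  - 770 × 1.1 = 847.0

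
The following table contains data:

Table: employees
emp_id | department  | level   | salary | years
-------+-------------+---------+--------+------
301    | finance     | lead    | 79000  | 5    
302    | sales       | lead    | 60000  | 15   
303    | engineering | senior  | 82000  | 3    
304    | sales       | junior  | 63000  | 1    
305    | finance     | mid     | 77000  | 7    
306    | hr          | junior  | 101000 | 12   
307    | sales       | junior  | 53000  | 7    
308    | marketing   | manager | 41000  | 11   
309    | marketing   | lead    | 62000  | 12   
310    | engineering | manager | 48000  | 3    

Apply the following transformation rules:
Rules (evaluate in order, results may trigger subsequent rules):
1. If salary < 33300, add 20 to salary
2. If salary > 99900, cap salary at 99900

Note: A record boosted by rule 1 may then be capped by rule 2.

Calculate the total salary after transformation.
664900

Step 1: Apply rule 1 to records with salary < 33300
  - 0 records get bonus of 20
  - Of these, 0 records then exceed 99900 and get capped
Step 2: Apply rule 2 to records with salary > 99900
  - 1 records (original) are capped
Step 3: Calculate final sum = 664900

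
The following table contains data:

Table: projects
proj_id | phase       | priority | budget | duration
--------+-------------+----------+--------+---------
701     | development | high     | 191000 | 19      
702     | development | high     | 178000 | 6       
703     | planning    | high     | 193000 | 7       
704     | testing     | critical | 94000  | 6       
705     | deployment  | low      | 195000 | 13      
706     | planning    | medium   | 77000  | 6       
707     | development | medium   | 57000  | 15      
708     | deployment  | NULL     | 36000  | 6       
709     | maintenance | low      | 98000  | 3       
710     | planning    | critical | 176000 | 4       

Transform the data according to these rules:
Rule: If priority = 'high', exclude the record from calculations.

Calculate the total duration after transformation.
53

Step 1: Identify records where priority = 'high'
Step 2: The excluded records sum to 32
Step 3: Original total duration = 85
Step 4: Remaining total = 85 - 32 = 53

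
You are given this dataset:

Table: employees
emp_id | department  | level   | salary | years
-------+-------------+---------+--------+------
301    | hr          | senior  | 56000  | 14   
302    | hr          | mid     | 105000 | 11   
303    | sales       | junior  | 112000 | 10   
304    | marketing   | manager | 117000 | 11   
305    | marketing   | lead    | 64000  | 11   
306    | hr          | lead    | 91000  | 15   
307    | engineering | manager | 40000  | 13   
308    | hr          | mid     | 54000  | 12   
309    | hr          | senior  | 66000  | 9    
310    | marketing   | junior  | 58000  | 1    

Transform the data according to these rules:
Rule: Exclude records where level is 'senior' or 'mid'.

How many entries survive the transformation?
6

Step 1: Count records to exclude
  - 2 (senior) + 2 (mid) = 4 records
Step 2: Total records: 10
Step 3: Remaining = 10 - 4 = 6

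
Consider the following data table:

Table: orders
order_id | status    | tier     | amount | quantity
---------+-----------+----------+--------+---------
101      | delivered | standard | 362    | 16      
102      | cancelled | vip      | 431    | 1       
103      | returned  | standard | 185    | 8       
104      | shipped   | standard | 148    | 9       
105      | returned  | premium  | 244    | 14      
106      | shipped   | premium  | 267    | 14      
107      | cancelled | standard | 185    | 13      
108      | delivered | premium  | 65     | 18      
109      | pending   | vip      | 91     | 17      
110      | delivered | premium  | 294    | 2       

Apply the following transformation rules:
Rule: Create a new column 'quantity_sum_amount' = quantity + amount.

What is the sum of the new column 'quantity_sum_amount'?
2384

Step 1: For each record, compute quantity + amount
Example calculations:
  16 + 362 = 378
  1 + 431 = 432
  8 + 185 = 193
  ...
Step 2: Sum all derived values
Step 3: Total = 2384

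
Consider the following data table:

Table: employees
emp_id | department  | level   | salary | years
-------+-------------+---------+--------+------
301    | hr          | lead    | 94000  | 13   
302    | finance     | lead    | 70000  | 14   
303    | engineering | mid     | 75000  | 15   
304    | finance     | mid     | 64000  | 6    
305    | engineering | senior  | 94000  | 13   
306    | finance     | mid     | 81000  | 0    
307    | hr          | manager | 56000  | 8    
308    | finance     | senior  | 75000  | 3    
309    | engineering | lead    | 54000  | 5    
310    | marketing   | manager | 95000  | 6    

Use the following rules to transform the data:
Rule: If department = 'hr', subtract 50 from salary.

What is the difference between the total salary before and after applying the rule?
100

Step 1: Original sum of salary = 758000
Step 2: 2 records have department = 'hr'
Step 3: Each affected record changes by -50
Step 4: Total change = 2 × -50 = -100
Step 5: New sum = 758000 + -100 = 757900
Step 6: Difference = |757900 - 758000| = 100
        (Sum decreased by 100)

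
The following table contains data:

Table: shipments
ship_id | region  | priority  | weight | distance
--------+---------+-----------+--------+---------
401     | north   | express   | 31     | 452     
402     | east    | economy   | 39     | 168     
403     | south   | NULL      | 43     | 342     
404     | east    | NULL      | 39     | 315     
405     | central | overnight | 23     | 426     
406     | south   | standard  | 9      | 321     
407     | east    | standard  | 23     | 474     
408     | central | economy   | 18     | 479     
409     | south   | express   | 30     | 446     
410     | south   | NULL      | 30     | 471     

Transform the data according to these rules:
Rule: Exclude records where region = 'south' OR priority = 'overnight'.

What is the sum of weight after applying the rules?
150

Step 1: Find records where region = 'south' OR priority = 'overnight'
Step 2: 5 records match, summing to 135
Step 3: Original sum: 285
Step 4: Remaining sum = 285 - 135 = 150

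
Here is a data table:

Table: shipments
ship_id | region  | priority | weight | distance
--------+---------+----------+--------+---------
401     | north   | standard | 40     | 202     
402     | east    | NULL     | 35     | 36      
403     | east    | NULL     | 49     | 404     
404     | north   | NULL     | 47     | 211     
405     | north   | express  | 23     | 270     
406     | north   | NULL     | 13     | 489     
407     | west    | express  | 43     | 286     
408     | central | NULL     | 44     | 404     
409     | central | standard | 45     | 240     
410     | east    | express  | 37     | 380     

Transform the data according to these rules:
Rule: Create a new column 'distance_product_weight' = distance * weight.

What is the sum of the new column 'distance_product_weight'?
106554

Step 1: For each record, compute distance * weight
Example calculations:
  202 * 40 = 8080
  36 * 35 = 1260
  404 * 49 = 19796
  ...
Step 2: Sum all derived values
Step 3: Total = 106554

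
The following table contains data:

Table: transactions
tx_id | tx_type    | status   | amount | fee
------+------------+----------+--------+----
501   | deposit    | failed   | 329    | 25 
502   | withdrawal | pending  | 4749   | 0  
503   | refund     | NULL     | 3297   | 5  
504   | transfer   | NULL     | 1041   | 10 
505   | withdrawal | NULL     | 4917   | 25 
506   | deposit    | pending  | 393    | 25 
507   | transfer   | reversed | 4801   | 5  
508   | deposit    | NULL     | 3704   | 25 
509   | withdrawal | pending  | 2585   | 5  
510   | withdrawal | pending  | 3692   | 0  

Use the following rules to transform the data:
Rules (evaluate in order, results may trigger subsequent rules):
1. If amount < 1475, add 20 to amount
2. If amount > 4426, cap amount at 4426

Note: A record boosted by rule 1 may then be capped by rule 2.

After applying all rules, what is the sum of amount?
28379

Step 1: Apply rule 1 to records with amount < 1475
  - 3 records get bonus of 20
  - Of these, 0 records then exceed 4426 and get capped
Step 2: Apply rule 2 to records with amount > 4426
  - 3 records (original) are capped
Step 3: Calculate final sum = 28379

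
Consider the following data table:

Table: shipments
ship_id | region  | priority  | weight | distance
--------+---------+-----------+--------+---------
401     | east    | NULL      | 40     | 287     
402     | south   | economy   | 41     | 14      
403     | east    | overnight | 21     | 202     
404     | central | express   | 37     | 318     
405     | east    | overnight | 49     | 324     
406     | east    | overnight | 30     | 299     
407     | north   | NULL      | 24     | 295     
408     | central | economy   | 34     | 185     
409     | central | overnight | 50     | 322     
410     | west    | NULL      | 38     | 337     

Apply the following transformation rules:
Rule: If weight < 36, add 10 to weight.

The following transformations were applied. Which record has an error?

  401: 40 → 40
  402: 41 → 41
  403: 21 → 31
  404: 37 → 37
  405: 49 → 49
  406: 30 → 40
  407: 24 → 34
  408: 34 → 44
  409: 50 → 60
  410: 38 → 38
Record 409 has an error. The correct transformed value should be 50, not 60.

Step 1: Check each record against the rule
Step 2: Record 409 has weight = 50
Step 3: Since 50 >= 36, the bonus should not have been applied
Step 4: Correct value = 50, but claimed value = 60
Conclusion: Record 409 has the error.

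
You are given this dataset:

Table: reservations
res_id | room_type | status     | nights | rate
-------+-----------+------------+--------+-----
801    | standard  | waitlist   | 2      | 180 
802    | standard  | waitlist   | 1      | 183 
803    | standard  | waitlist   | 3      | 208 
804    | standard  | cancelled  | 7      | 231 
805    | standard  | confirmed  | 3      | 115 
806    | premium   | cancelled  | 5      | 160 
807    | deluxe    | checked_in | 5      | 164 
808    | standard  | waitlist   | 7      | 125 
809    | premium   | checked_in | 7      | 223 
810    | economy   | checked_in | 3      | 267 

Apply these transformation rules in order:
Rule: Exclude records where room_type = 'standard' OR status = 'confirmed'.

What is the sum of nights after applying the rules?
20

Step 1: Find records where room_type = 'standard' OR status = 'confirmed'
Step 2: 6 records match, summing to 23
Step 3: Original sum: 43
Step 4: Remaining sum = 43 - 23 = 20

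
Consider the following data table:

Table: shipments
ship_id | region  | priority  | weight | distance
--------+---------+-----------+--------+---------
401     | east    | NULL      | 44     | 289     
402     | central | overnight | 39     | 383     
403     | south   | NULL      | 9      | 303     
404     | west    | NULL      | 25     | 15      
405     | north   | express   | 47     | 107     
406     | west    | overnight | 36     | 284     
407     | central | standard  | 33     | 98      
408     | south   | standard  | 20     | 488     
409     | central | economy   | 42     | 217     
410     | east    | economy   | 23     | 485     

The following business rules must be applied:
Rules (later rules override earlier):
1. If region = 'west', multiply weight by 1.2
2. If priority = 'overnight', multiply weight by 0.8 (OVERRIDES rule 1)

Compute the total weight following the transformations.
308.0

Step 1: Rule 2 takes priority for records with priority = 'overnight'
  - 2 records: 75 × 0.8 = 60.0
Step 2: Rule 1 applies to remaining records with region = 'west'
  - 1 records: 25 × 1.2 = 30.0
Step 3: Other records unchanged: 218
Step 4: Final sum = 60.0 + 30.0 + 218 = 308.0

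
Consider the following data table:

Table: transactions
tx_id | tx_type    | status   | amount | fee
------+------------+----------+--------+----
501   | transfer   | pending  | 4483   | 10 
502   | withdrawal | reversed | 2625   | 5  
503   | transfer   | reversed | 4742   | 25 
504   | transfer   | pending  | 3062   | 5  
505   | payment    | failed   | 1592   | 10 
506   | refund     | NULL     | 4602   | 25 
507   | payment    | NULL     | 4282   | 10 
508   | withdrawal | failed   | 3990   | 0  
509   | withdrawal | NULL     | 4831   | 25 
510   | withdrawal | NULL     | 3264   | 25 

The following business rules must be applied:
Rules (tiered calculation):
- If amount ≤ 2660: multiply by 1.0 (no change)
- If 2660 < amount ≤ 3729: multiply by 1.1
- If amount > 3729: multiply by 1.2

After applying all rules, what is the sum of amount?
43491.6

Step 1: Tier 1 (amount ≤ 2660): 2 records, sum = 4217 × 1.0 = 4217.0
Step 2: Tier 2 (2660 < amount ≤ 3729): 2 records, sum = 6326 × 1.1 = 6958.6
Step 3: Tier 3 (amount > 3729): 6 records, sum = 26930 × 1.2 = 32316.0
Step 4: Final sum = 4217.0 + 6958.6 + 32316.0 = 43491.6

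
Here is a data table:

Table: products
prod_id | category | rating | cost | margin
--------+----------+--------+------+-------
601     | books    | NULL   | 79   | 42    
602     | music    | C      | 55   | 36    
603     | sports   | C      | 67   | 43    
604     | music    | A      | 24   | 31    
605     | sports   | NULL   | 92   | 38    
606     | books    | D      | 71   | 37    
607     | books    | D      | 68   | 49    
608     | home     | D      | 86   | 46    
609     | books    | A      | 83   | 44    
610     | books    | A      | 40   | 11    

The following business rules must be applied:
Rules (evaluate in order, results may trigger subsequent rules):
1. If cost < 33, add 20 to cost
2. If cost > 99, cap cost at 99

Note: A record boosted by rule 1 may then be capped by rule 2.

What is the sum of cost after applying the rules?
685

Step 1: Apply rule 1 to records with cost < 33
  - 1 records get bonus of 20
  - Of these, 0 records then exceed 99 and get capped
Step 2: Apply rule 2 to records with cost > 99
  - 0 records (original) are capped
Step 3: Calculate final sum = 685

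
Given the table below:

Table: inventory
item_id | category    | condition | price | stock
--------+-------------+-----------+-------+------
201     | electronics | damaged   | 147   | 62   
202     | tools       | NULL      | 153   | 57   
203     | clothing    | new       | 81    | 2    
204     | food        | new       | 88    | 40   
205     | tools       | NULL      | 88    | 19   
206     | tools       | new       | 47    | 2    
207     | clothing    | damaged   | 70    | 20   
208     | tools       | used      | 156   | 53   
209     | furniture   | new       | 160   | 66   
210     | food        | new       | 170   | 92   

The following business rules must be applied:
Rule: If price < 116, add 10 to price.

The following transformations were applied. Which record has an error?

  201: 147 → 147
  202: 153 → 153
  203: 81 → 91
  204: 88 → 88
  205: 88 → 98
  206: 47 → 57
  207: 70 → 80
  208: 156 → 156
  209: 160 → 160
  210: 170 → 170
Record 204 has an error. The correct transformed value should be 98, not 88.

Step 1: Check each record against the rule
Step 2: Record 204 has price = 88
Step 3: Since 88 < 116, the bonus should have been applied
Step 4: Correct value = 98, but claimed value = 88
Conclusion: Record 204 has the error.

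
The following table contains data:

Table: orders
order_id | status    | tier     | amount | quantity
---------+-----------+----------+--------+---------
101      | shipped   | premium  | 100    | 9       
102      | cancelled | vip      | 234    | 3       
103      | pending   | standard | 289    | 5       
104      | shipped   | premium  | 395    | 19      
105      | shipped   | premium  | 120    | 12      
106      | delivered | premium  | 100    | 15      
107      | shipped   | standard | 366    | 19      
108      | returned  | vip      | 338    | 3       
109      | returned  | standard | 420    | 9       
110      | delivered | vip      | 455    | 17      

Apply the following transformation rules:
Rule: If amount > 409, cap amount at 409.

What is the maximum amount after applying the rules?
409

Step 1: Original maximum amount = 455
Step 2: Apply cap at 409
Step 3: 2 records had amount > 409 and were capped
Step 4: Maximum after transformation = 409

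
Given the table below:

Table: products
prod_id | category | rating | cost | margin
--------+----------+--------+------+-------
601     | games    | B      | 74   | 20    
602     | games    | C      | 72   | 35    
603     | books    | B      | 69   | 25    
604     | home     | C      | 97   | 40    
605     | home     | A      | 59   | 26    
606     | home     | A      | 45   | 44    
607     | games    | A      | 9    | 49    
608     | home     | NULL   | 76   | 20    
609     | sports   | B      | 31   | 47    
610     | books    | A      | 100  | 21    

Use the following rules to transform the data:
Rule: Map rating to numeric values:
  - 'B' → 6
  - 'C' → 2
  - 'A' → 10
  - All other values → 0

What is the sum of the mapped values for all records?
62

Step 1: Apply mapping to each record
Step 2: Count by status:
  'B': 3 records × 6 = 18
  'C': 2 records × 2 = 4
  'A': 4 records × 10 = 40
Step 3: Sum all mapped values = 62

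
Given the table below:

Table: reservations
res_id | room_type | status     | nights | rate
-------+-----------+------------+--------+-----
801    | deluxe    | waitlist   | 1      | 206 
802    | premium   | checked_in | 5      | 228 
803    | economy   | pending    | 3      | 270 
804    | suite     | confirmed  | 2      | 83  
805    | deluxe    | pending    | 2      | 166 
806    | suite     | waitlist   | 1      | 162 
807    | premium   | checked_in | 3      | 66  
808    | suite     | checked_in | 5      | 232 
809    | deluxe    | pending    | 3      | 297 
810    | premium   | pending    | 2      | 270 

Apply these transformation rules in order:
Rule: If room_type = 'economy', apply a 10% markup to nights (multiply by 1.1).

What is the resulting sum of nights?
27.3

Step 1: Records with room_type = 'economy' have total nights = 3
Step 2: Apply multiplier: 3 × 1.1 = 3.3
Step 3: Other records total: 24
Step 4: Final sum = 3.3 + 24 = 27.3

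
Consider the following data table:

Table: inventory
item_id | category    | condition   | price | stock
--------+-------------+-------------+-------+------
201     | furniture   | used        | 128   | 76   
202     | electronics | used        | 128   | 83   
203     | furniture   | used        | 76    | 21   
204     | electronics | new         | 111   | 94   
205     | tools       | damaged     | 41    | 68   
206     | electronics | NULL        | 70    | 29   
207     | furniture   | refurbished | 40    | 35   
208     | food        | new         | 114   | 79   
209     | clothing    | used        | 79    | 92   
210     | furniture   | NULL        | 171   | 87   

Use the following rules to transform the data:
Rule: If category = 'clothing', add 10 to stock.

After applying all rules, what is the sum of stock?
674

Step 1: Count records where category = 'clothing': 1
Step 2: Total bonus added: 1 × 10 = 10
Step 3: Original sum of stock: 664
Step 4: Final sum = 664 + 10 = 674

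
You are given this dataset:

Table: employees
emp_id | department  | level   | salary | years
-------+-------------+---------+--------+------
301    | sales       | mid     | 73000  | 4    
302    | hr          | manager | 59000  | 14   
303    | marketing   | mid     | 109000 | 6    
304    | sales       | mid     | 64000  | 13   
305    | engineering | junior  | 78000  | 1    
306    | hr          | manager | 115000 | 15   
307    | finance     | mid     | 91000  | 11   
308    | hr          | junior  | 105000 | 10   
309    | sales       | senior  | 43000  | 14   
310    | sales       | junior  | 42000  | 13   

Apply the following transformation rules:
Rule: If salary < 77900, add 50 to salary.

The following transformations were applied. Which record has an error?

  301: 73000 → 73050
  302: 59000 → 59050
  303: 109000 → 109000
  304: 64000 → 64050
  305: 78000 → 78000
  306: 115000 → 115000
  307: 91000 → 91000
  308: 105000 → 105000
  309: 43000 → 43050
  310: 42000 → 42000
Record 310 has an error. The correct transformed value should be 42050, not 42000.

Step 1: Check each record against the rule
Step 2: Record 310 has salary = 42000
Step 3: Since 42000 < 77900, the bonus should have been applied
Step 4: Correct value = 42050, but claimed value = 42000
Conclusion: Record 310 has the error.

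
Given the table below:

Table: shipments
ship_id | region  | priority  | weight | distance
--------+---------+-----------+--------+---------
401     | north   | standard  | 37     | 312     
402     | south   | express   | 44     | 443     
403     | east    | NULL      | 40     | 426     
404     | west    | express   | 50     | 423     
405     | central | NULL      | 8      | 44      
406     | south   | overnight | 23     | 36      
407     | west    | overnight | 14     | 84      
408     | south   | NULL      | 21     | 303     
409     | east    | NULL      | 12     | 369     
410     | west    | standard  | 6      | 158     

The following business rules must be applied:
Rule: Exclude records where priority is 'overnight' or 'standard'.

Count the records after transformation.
6

Step 1: Count records to exclude
  - 2 (overnight) + 2 (standard) = 4 records
Step 2: Total records: 10
Step 3: Remaining = 10 - 4 = 6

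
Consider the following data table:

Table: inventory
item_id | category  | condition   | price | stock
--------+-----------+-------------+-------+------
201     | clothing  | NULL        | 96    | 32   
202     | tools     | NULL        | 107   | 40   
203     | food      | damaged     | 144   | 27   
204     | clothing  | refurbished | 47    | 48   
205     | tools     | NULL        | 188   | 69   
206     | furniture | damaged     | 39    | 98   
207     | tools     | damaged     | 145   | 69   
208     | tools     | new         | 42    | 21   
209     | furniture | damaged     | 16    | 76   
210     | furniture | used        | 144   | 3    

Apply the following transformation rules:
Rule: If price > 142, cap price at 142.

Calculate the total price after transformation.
915

Step 1: 4 records have price > 142
Step 2: These records originally summed to 621
Step 3: After capping: 4 × 142 = 568
Step 4: Unaffected records sum: 347
Step 5: Final sum = 568 + 347 = 915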